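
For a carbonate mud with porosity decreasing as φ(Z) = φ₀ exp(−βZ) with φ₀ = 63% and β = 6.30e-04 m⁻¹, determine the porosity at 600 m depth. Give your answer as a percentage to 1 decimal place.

Working in km (1 km = 1000 m; β in km⁻¹ = β in m⁻¹ × 1000):
φ = φ₀·exp(−β·Z) = 0.63 × exp(−0.63 × 0.6) = 0.63 × exp(−0.378)
  = 0.63 × 0.6852 = 0.4317

43.2%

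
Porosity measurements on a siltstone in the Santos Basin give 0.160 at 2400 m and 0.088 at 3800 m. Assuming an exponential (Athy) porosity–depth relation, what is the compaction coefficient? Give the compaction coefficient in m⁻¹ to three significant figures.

0.000427 m⁻¹

Working in km (1 km = 1000 m; β in km⁻¹ = β in m⁻¹ × 1000):
Athy: phi(z) = phi₀ e^(−βz) ⇒ phi₁/phi₂ = e^{β(z₂−z₁)} ⇒ β = ln(phi₁/phi₂)/(z₂−z₁)
β = ln(0.16/0.088) / (3.8 − 2.4) = ln(1.818) / 1.4 = 0.5978 / 1.4 = 0.427 km⁻¹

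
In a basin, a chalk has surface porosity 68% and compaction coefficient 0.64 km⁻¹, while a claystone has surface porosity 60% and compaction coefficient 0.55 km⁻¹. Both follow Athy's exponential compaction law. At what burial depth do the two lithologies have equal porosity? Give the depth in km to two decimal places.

1.39 km

Set phi₀ₐ e^(−cₐz) = phi₀ᵦ e^(−cᵦz) ⇒ ln(phi₀ₐ/phi₀ᵦ) = (cₐ − cᵦ)·z
z = ln(0.68/0.6) / (0.64 − 0.55) = 0.1252 / 0.09 = 1.391 km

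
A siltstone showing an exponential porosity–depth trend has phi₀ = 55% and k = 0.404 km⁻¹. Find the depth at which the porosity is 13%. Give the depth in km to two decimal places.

3.57 km

Invert Athy's law: z = ln(phi₀/phi) / k
z = ln(0.55/0.13) / 0.404 = ln(4.231) / 0.404 = 1.4424 / 0.404 = 3.570 km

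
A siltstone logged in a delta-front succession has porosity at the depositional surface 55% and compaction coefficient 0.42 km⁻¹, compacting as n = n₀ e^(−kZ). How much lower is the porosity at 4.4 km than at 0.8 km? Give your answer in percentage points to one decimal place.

30.6 percentage points

n(0.8) = 0.55·e^(−0.42×0.8) = 0.3930
n(4.4) = 0.55·e^(−0.42×4.4) = 0.0867
Δn = 0.3930 − 0.0867 = 0.3064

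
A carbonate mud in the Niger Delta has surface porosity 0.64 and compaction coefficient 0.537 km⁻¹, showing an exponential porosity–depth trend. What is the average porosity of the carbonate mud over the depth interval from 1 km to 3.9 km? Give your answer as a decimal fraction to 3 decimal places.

0.190

⟨n⟩ = (1/(Z₂−Z₁)) ∫ n₀ e^(−kZ) dZ = n₀·(e^(−k·Z₁) − e^(−k·Z₂)) / (k·(Z₂−Z₁))
e^(−0.537×1) = 0.5845; e^(−0.537×3.9) = 0.1232
⟨n⟩ = 0.64 × (0.5845 − 0.1232) / (0.537 × 2.9) = 0.64 × 0.2962 = 0.1896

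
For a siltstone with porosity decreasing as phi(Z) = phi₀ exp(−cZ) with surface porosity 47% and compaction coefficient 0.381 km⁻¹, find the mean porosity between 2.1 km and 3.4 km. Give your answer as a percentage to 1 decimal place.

⟨phi⟩ = (1/(Z₂−Z₁)) ∫ phi₀ e^(−cZ) dZ = phi₀·(e^(−c·Z₁) − e^(−c·Z₂)) / (c·(Z₂−Z₁))
e^(−0.381×2.1) = 0.4493; e^(−0.381×3.4) = 0.2738
⟨phi⟩ = 0.47 × (0.4493 − 0.2738) / (0.381 × 1.3) = 0.47 × 0.3543 = 0.1665

16.7%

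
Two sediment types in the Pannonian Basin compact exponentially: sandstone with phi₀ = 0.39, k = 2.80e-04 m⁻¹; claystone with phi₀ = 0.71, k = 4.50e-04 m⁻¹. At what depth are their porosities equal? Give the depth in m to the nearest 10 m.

Working in km (1 km = 1000 m; k in km⁻¹ = k in m⁻¹ × 1000):
Set phi₀ₐ e^(−kₐz) = phi₀ᵦ e^(−kᵦz) ⇒ ln(phi₀ₐ/phi₀ᵦ) = (kₐ − kᵦ)·z
z = ln(0.39/0.71) / (0.28 − 0.45) = -0.5991 / -0.17 = 3.524 km

3520 m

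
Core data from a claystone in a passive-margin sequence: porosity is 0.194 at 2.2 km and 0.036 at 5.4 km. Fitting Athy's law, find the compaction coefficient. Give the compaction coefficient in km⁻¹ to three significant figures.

0.526 km⁻¹

Athy: φ(Z) = φ₀ e^(−cZ) ⇒ φ₁/φ₂ = e^{c(Z₂−Z₁)} ⇒ c = ln(φ₁/φ₂)/(Z₂−Z₁)
c = ln(0.194/0.036) / (5.4 − 2.2) = ln(5.389) / 3.2 = 1.6843 / 3.2 = 0.5264 km⁻¹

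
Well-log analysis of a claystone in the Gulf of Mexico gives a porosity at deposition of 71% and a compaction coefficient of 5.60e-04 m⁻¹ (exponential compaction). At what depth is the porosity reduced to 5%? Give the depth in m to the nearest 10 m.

Working in km (1 km = 1000 m; k in km⁻¹ = k in m⁻¹ × 1000):
Invert Athy's law: Z = ln(phi₀/phi) / k
Z = ln(0.71/0.05) / 0.56 = ln(14.2) / 0.56 = 2.6532 / 0.56 = 4.738 km

4740 m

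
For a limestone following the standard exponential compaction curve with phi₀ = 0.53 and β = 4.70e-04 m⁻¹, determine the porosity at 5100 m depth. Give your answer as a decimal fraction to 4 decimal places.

0.0482

Working in km (1 km = 1000 m; β in km⁻¹ = β in m⁻¹ × 1000):
phi = phi₀·exp(−β·d) = 0.53 × exp(−0.47 × 5.1) = 0.53 × exp(−2.397)
  = 0.53 × 0.0910 = 0.0482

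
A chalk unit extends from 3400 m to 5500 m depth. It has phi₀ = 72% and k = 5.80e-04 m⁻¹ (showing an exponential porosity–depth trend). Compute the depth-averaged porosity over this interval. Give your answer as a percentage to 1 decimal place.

5.8%

Working in km (1 km = 1000 m; k in km⁻¹ = k in m⁻¹ × 1000):
⟨phi⟩ = (1/(d₂−d₁)) ∫ phi₀ e^(−kd) dd = phi₀·(e^(−k·d₁) − e^(−k·d₂)) / (k·(d₂−d₁))
e^(−0.58×3.4) = 0.1392; e^(−0.58×5.5) = 0.0412
⟨phi⟩ = 0.72 × (0.1392 − 0.0412) / (0.58 × 2.1) = 0.72 × 0.0805 = 0.0579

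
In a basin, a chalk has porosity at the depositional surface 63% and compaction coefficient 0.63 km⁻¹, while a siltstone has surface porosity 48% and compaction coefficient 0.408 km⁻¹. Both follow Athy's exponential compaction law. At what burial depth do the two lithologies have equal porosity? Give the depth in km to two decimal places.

1.22 km

Set n₀ₐ e^(−kₐz) = n₀ᵦ e^(−kᵦz) ⇒ ln(n₀ₐ/n₀ᵦ) = (kₐ − kᵦ)·z
z = ln(0.63/0.48) / (0.63 − 0.408) = 0.2719 / 0.222 = 1.225 km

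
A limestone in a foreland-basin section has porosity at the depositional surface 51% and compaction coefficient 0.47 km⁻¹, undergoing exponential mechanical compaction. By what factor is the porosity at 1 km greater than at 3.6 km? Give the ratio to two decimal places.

phi(d₁)/phi(d₂) = e^(−k·d₁)/e^(−k·d₂) = e^{k(d₂−d₁)}
= exp(0.47 × 2.6) = exp(1.222) = 3.3940

3.39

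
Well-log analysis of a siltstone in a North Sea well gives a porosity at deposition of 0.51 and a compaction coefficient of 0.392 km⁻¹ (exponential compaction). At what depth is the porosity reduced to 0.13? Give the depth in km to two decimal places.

3.49 km

Invert Athy's law: z = ln(phi₀/phi) / c
z = ln(0.51/0.13) / 0.392 = ln(3.923) / 0.392 = 1.3669 / 0.392 = 3.487 km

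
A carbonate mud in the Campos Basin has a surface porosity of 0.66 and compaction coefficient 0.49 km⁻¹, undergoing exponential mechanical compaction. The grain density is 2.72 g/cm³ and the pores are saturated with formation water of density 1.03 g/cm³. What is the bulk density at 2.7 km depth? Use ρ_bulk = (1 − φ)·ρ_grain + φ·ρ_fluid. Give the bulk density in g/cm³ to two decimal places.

2.42 g/cm³

Porosity at depth: phi = 0.66·exp(−0.49×2.7) = 0.66×0.2663 = 0.1758
Bulk density: ρ_b = (1−phi)ρ_g + phi·ρ_f = 0.8242×2.72 + 0.1758×1.03
       = 2.242 + 0.181 = 2.423 g/cm³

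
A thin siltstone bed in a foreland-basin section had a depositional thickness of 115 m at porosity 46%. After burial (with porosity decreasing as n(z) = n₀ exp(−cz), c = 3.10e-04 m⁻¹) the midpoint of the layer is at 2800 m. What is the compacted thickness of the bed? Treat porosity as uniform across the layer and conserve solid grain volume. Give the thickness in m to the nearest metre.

Working in km (1 km = 1000 m; c in km⁻¹ = c in m⁻¹ × 1000):
Porosity at 2.8 km: n = 0.46·exp(−0.31×2.8) = 0.1931
Solid-volume conservation: h(1−n) = h₀(1−n₀) ⇒ h = h₀·(1−n₀)/(1−n)
h = 0.115 × (1 − 0.46)/(1 − 0.1931) = 0.115 × 0.6692 = 0.0770 km

77 m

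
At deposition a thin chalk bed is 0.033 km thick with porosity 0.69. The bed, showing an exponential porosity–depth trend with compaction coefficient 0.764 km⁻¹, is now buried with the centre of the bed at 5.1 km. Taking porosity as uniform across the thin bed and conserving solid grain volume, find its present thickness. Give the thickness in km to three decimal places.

Porosity at 5.1 km: φ = 0.69·exp(−0.764×5.1) = 0.0140
Solid-volume conservation: h(1−φ) = h₀(1−φ₀) ⇒ h = h₀·(1−φ₀)/(1−φ)
h = 0.033 × (1 − 0.69)/(1 − 0.0140) = 0.033 × 0.3144 = 0.0104 km

0.010 km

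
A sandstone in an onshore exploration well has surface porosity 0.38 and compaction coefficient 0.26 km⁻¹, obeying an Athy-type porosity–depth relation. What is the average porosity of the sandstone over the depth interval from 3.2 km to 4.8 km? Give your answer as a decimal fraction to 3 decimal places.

0.135

⟨n⟩ = (1/(z₂−z₁)) ∫ n₀ e^(−cz) dz = n₀·(e^(−c·z₁) − e^(−c·z₂)) / (c·(z₂−z₁))
e^(−0.26×3.2) = 0.4352; e^(−0.26×4.8) = 0.2871
⟨n⟩ = 0.38 × (0.4352 − 0.2871) / (0.26 × 1.6) = 0.38 × 0.3560 = 0.1353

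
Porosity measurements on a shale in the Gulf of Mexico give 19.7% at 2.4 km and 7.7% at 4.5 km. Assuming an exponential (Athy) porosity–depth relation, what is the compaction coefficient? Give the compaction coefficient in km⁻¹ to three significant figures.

0.447 km⁻¹

Athy: φ(Z) = φ₀ e^(−βZ) ⇒ φ₁/φ₂ = e^{β(Z₂−Z₁)} ⇒ β = ln(φ₁/φ₂)/(Z₂−Z₁)
β = ln(0.197/0.077) / (4.5 − 2.4) = ln(2.558) / 2.1 = 0.9394 / 2.1 = 0.4473 km⁻¹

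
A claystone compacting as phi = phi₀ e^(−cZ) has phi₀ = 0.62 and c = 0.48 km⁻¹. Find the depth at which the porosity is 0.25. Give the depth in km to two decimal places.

1.89 km

Invert Athy's law: Z = ln(phi₀/phi) / c
Z = ln(0.62/0.25) / 0.48 = ln(2.48) / 0.48 = 0.9083 / 0.48 = 1.892 km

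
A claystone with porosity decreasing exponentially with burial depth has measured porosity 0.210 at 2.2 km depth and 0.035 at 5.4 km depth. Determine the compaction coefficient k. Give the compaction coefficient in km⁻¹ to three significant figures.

Athy: φ(d) = φ₀ e^(−kd) ⇒ φ₁/φ₂ = e^{k(d₂−d₁)} ⇒ k = ln(φ₁/φ₂)/(d₂−d₁)
k = ln(0.21/0.035) / (5.4 − 2.2) = ln(6) / 3.2 = 1.7918 / 3.2 = 0.5599 km⁻¹

0.560 km⁻¹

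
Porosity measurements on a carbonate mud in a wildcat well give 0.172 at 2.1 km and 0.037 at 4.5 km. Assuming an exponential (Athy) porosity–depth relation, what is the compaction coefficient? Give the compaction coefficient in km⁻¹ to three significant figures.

0.640 km⁻¹

Athy: φ(d) = φ₀ e^(−cd) ⇒ φ₁/φ₂ = e^{c(d₂−d₁)} ⇒ c = ln(φ₁/φ₂)/(d₂−d₁)
c = ln(0.172/0.037) / (4.5 − 2.1) = ln(4.649) / 2.4 = 1.5366 / 2.4 = 0.6402 km⁻¹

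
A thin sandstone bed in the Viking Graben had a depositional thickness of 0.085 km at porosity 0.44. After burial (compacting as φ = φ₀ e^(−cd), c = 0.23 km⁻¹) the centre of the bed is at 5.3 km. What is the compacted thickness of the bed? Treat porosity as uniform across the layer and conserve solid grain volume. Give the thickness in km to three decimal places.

0.055 km

Porosity at 5.3 km: φ = 0.44·exp(−0.23×5.3) = 0.1300
Solid-volume conservation: h(1−φ) = h₀(1−φ₀) ⇒ h = h₀·(1−φ₀)/(1−φ)
h = 0.085 × (1 − 0.44)/(1 − 0.1300) = 0.085 × 0.6437 = 0.0547 km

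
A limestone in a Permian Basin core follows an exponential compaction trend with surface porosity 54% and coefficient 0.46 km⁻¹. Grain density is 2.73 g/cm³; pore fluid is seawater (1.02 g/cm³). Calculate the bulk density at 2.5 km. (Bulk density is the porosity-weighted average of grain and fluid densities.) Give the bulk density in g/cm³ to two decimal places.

2.44 g/cm³

Porosity at depth: phi = 0.54·exp(−0.46×2.5) = 0.54×0.3166 = 0.1710
Bulk density: ρ_b = (1−phi)ρ_g + phi·ρ_f = 0.8290×2.73 + 0.1710×1.02
       = 2.263 + 0.174 = 2.438 g/cm³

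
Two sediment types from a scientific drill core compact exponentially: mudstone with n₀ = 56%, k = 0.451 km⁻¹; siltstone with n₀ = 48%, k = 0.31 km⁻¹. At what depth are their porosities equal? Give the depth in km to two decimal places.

Set n₀ₐ e^(−kₐd) = n₀ᵦ e^(−kᵦd) ⇒ ln(n₀ₐ/n₀ᵦ) = (kₐ − kᵦ)·d
d = ln(0.56/0.48) / (0.451 − 0.31) = 0.1542 / 0.141 = 1.093 km

1.09 km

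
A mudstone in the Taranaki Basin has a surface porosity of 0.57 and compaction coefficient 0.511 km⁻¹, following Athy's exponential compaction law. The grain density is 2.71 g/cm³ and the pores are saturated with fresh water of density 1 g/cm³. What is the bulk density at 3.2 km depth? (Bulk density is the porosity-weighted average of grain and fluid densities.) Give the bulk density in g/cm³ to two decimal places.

2.52 g/cm³

Porosity at depth: n = 0.57·exp(−0.511×3.2) = 0.57×0.1949 = 0.1111
Bulk density: ρ_b = (1−n)ρ_g + n·ρ_f = 0.8889×2.71 + 0.1111×1
       = 2.409 + 0.111 = 2.520 g/cm³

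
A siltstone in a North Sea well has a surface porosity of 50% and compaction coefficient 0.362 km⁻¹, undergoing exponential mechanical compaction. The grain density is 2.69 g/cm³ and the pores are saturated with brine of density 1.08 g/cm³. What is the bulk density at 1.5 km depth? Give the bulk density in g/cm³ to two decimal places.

Porosity at depth: phi = 0.5·exp(−0.362×1.5) = 0.5×0.5810 = 0.2905
Bulk density: ρ_b = (1−phi)ρ_g + phi·ρ_f = 0.7095×2.69 + 0.2905×1.08
       = 1.909 + 0.314 = 2.222 g/cm³

2.22 g/cm³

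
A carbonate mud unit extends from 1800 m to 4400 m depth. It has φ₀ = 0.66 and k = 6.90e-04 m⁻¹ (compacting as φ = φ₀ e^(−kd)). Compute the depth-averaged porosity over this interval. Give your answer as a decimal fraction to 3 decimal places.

0.089

Working in km (1 km = 1000 m; k in km⁻¹ = k in m⁻¹ × 1000):
⟨φ⟩ = (1/(d₂−d₁)) ∫ φ₀ e^(−kd) dd = φ₀·(e^(−k·d₁) − e^(−k·d₂)) / (k·(d₂−d₁))
e^(−0.69×1.8) = 0.2888; e^(−0.69×4.4) = 0.0480
⟨φ⟩ = 0.66 × (0.2888 − 0.0480) / (0.69 × 2.6) = 0.66 × 0.1342 = 0.0886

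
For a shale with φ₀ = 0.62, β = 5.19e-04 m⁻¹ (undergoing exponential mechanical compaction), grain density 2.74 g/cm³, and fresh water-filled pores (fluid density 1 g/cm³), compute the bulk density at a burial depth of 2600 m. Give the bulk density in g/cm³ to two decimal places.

2.46 g/cm³

Working in km (1 km = 1000 m; β in km⁻¹ = β in m⁻¹ × 1000):
Porosity at depth: φ = 0.62·exp(−0.519×2.6) = 0.62×0.2594 = 0.1608
Bulk density: ρ_b = (1−φ)ρ_g + φ·ρ_f = 0.8392×2.74 + 0.1608×1
       = 2.299 + 0.161 = 2.460 g/cm³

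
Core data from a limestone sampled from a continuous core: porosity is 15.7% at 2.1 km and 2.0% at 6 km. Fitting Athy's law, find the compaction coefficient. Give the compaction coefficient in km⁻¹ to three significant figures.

Athy: n(d) = n₀ e^(−cd) ⇒ n₁/n₂ = e^{c(d₂−d₁)} ⇒ c = ln(n₁/n₂)/(d₂−d₁)
c = ln(0.157/0.02) / (6 − 2.1) = ln(7.85) / 3.9 = 2.0605 / 3.9 = 0.5283 km⁻¹

0.528 km⁻¹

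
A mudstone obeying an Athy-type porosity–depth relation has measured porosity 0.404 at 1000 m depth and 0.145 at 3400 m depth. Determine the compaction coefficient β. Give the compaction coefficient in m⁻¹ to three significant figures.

Working in km (1 km = 1000 m; β in km⁻¹ = β in m⁻¹ × 1000):
Athy: phi(Z) = phi₀ e^(−βZ) ⇒ phi₁/phi₂ = e^{β(Z₂−Z₁)} ⇒ β = ln(phi₁/phi₂)/(Z₂−Z₁)
β = ln(0.404/0.145) / (3.4 − 1) = ln(2.786) / 2.4 = 1.0247 / 2.4 = 0.427 km⁻¹

0.000427 m⁻¹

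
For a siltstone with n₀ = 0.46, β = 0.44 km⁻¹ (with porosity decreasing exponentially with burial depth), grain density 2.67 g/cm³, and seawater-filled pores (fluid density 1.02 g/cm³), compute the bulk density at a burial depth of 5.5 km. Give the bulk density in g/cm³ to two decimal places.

2.60 g/cm³

Porosity at depth: n = 0.46·exp(−0.44×5.5) = 0.46×0.0889 = 0.0409
Bulk density: ρ_b = (1−n)ρ_g + n·ρ_f = 0.9591×2.67 + 0.0409×1.02
       = 2.561 + 0.042 = 2.603 g/cm³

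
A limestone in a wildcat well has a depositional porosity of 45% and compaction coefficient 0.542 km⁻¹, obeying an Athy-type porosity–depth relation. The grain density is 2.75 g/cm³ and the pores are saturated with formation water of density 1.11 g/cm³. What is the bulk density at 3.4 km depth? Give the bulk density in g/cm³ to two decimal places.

2.63 g/cm³

Porosity at depth: n = 0.45·exp(−0.542×3.4) = 0.45×0.1584 = 0.0713
Bulk density: ρ_b = (1−n)ρ_g + n·ρ_f = 0.9287×2.75 + 0.0713×1.11
       = 2.554 + 0.079 = 2.633 g/cm³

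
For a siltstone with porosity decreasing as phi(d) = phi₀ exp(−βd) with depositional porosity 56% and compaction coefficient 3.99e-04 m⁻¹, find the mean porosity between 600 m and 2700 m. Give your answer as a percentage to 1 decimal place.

Working in km (1 km = 1000 m; β in km⁻¹ = β in m⁻¹ × 1000):
⟨phi⟩ = (1/(d₂−d₁)) ∫ phi₀ e^(−βd) dd = phi₀·(e^(−β·d₁) − e^(−β·d₂)) / (β·(d₂−d₁))
e^(−0.399×0.6) = 0.7871; e^(−0.399×2.7) = 0.3405
⟨phi⟩ = 0.56 × (0.7871 − 0.3405) / (0.399 × 2.1) = 0.56 × 0.5330 = 0.2985

29.8%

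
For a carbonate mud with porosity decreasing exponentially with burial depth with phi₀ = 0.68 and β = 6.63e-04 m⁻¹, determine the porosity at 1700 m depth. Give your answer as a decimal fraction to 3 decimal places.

0.220

Working in km (1 km = 1000 m; β in km⁻¹ = β in m⁻¹ × 1000):
phi = phi₀·exp(−β·z) = 0.68 × exp(−0.663 × 1.7) = 0.68 × exp(−1.127)
  = 0.68 × 0.3240 = 0.2203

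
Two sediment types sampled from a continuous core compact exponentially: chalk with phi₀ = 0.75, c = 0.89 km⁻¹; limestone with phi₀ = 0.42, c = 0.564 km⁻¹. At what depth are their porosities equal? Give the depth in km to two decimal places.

1.78 km

Set phi₀ₐ e^(−cₐZ) = phi₀ᵦ e^(−cᵦZ) ⇒ ln(phi₀ₐ/phi₀ᵦ) = (cₐ − cᵦ)·Z
Z = ln(0.75/0.42) / (0.89 − 0.564) = 0.5798 / 0.326 = 1.779 km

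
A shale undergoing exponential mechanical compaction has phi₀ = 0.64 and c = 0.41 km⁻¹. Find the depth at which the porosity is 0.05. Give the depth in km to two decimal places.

6.22 km

Invert Athy's law: d = ln(phi₀/phi) / c
d = ln(0.64/0.05) / 0.41 = ln(12.8) / 0.41 = 2.5494 / 0.41 = 6.218 km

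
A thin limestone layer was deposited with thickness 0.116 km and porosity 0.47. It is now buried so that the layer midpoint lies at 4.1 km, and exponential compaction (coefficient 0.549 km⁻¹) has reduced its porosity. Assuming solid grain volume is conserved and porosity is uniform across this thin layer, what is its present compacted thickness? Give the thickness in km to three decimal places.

0.065 km

Porosity at 4.1 km: n = 0.47·exp(−0.549×4.1) = 0.0495
Solid-volume conservation: h(1−n) = h₀(1−n₀) ⇒ h = h₀·(1−n₀)/(1−n)
h = 0.116 × (1 − 0.47)/(1 − 0.0495) = 0.116 × 0.5576 = 0.0647 km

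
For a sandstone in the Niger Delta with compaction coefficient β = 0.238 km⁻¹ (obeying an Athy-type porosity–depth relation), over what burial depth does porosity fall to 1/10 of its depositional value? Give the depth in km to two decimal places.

9.67 km

φ/φ₀ = 1/10 ⇒ exp(−β·d) = 1/10 ⇒ d = ln(10) / β
d = 2.3026 / 0.238 = 9.675 km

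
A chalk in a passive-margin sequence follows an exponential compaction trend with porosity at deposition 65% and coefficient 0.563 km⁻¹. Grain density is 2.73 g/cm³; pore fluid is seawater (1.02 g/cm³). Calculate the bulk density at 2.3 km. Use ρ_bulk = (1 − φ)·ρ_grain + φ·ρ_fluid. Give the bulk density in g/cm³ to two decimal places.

2.43 g/cm³

Porosity at depth: phi = 0.65·exp(−0.563×2.3) = 0.65×0.2739 = 0.1781
Bulk density: ρ_b = (1−phi)ρ_g + phi·ρ_f = 0.8219×2.73 + 0.1781×1.02
       = 2.244 + 0.182 = 2.426 g/cm³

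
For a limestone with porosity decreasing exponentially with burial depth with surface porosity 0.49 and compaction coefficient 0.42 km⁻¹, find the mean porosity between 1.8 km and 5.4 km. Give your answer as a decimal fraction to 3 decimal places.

⟨φ⟩ = (1/(Z₂−Z₁)) ∫ φ₀ e^(−cZ) dZ = φ₀·(e^(−c·Z₁) − e^(−c·Z₂)) / (c·(Z₂−Z₁))
e^(−0.42×1.8) = 0.4695; e^(−0.42×5.4) = 0.1035
⟨φ⟩ = 0.49 × (0.4695 − 0.1035) / (0.42 × 3.6) = 0.49 × 0.2421 = 0.1186

0.119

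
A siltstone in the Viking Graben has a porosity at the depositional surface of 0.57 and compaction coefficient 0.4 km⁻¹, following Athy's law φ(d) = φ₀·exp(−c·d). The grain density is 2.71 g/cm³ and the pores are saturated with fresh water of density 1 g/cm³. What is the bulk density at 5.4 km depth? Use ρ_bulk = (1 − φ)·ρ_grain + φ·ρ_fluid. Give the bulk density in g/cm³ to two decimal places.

Porosity at depth: φ = 0.57·exp(−0.4×5.4) = 0.57×0.1153 = 0.0657
Bulk density: ρ_b = (1−φ)ρ_g + φ·ρ_f = 0.9343×2.71 + 0.0657×1
       = 2.532 + 0.066 = 2.598 g/cm³

2.60 g/cm³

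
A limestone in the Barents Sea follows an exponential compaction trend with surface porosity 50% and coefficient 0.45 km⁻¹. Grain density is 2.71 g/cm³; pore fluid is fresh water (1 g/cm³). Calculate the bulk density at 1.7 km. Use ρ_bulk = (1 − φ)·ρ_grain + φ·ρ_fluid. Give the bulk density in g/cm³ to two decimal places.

Porosity at depth: n = 0.5·exp(−0.45×1.7) = 0.5×0.4653 = 0.2327
Bulk density: ρ_b = (1−n)ρ_g + n·ρ_f = 0.7673×2.71 + 0.2327×1
       = 2.079 + 0.233 = 2.312 g/cm³

2.31 g/cm³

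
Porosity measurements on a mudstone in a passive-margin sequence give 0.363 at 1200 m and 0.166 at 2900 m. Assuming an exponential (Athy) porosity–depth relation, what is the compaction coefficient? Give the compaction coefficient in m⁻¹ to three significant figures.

Working in km (1 km = 1000 m; β in km⁻¹ = β in m⁻¹ × 1000):
Athy: phi(z) = phi₀ e^(−βz) ⇒ phi₁/phi₂ = e^{β(z₂−z₁)} ⇒ β = ln(phi₁/phi₂)/(z₂−z₁)
β = ln(0.363/0.166) / (2.9 − 1.2) = ln(2.187) / 1.7 = 0.7824 / 1.7 = 0.4602 km⁻¹

0.000460 m⁻¹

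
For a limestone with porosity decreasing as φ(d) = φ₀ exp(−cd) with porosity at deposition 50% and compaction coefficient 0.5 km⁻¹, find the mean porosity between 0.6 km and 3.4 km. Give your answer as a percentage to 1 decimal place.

19.9%

⟨φ⟩ = (1/(d₂−d₁)) ∫ φ₀ e^(−cd) dd = φ₀·(e^(−c·d₁) − e^(−c·d₂)) / (c·(d₂−d₁))
e^(−0.5×0.6) = 0.7408; e^(−0.5×3.4) = 0.1827
⟨φ⟩ = 0.5 × (0.7408 − 0.1827) / (0.5 × 2.8) = 0.5 × 0.3987 = 0.1993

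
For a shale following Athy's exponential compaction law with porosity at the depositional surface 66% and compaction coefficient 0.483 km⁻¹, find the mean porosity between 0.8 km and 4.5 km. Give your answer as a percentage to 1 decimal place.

⟨φ⟩ = (1/(d₂−d₁)) ∫ φ₀ e^(−βd) dd = φ₀·(e^(−β·d₁) − e^(−β·d₂)) / (β·(d₂−d₁))
e^(−0.483×0.8) = 0.6795; e^(−0.483×4.5) = 0.1138
⟨φ⟩ = 0.66 × (0.6795 − 0.1138) / (0.483 × 3.7) = 0.66 × 0.3166 = 0.2089

20.9%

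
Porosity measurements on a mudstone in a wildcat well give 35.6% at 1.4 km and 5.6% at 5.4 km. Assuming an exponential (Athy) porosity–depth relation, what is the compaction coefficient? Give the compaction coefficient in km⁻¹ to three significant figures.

0.462 km⁻¹

Athy: n(z) = n₀ e^(−kz) ⇒ n₁/n₂ = e^{k(z₂−z₁)} ⇒ k = ln(n₁/n₂)/(z₂−z₁)
k = ln(0.356/0.056) / (5.4 − 1.4) = ln(6.357) / 4 = 1.8496 / 4 = 0.4624 km⁻¹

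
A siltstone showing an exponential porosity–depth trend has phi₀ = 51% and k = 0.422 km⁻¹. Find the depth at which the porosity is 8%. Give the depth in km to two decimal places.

Invert Athy's law: d = ln(phi₀/phi) / k
d = ln(0.51/0.08) / 0.422 = ln(6.375) / 0.422 = 1.8524 / 0.422 = 4.390 km

4.39 km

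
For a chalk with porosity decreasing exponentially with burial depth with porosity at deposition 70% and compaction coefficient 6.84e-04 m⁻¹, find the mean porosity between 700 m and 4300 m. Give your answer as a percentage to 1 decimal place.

Working in km (1 km = 1000 m; k in km⁻¹ = k in m⁻¹ × 1000):
⟨phi⟩ = (1/(d₂−d₁)) ∫ phi₀ e^(−kd) dd = phi₀·(e^(−k·d₁) − e^(−k·d₂)) / (k·(d₂−d₁))
e^(−0.684×0.7) = 0.6195; e^(−0.684×4.3) = 0.0528
⟨phi⟩ = 0.7 × (0.6195 − 0.0528) / (0.684 × 3.6) = 0.7 × 0.2302 = 0.1611

16.1%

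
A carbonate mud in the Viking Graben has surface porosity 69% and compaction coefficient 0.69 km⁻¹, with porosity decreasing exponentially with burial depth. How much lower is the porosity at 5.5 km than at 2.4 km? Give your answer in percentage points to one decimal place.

phi(2.4) = 0.69·e^(−0.69×2.4) = 0.1317
phi(5.5) = 0.69·e^(−0.69×5.5) = 0.0155
Δphi = 0.1317 − 0.0155 = 0.1162

11.6 percentage points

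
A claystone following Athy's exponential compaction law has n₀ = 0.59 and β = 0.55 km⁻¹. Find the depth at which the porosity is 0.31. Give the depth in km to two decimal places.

1.17 km

Invert Athy's law: z = ln(n₀/n) / β
z = ln(0.59/0.31) / 0.55 = ln(1.903) / 0.55 = 0.6436 / 0.55 = 1.170 km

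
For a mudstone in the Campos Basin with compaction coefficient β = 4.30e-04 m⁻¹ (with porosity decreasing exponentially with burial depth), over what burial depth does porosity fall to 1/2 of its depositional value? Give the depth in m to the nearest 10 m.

Working in km (1 km = 1000 m; β in km⁻¹ = β in m⁻¹ × 1000):
phi/phi₀ = 1/2 ⇒ exp(−β·Z) = 1/2 ⇒ Z = ln(2) / β
Z = 0.6931 / 0.43 = 1.612 km

1610 m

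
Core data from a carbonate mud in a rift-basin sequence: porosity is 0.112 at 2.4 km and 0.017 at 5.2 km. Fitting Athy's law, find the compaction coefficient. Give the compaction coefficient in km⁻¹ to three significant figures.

0.673 km⁻¹

Athy: n(d) = n₀ e^(−kd) ⇒ n₁/n₂ = e^{k(d₂−d₁)} ⇒ k = ln(n₁/n₂)/(d₂−d₁)
k = ln(0.112/0.017) / (5.2 − 2.4) = ln(6.588) / 2.8 = 1.8853 / 2.8 = 0.6733 km⁻¹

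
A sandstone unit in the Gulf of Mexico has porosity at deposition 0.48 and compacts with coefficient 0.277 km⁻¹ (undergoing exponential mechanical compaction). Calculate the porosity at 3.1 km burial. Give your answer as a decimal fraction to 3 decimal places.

0.203

φ = φ₀·exp(−c·Z) = 0.48 × exp(−0.277 × 3.1) = 0.48 × exp(−0.8587)
  = 0.48 × 0.4237 = 0.2034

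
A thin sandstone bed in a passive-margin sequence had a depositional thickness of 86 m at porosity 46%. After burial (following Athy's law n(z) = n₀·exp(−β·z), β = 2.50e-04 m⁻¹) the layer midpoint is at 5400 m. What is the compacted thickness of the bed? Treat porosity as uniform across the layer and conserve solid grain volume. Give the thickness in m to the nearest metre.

Working in km (1 km = 1000 m; β in km⁻¹ = β in m⁻¹ × 1000):
Porosity at 5.4 km: n = 0.46·exp(−0.25×5.4) = 0.1193
Solid-volume conservation: h(1−n) = h₀(1−n₀) ⇒ h = h₀·(1−n₀)/(1−n)
h = 0.086 × (1 − 0.46)/(1 − 0.1193) = 0.086 × 0.6131 = 0.0527 km

53 m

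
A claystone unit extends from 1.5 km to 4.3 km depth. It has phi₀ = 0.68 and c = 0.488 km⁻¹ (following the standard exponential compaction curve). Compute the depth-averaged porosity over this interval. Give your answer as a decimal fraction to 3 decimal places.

⟨phi⟩ = (1/(z₂−z₁)) ∫ phi₀ e^(−cz) dz = phi₀·(e^(−c·z₁) − e^(−c·z₂)) / (c·(z₂−z₁))
e^(−0.488×1.5) = 0.4809; e^(−0.488×4.3) = 0.1227
⟨phi⟩ = 0.68 × (0.4809 − 0.1227) / (0.488 × 2.8) = 0.68 × 0.2622 = 0.1783

0.178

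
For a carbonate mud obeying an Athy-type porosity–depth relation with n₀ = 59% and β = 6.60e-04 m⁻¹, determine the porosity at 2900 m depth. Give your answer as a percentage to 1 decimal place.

8.7%

Working in km (1 km = 1000 m; β in km⁻¹ = β in m⁻¹ × 1000):
n = n₀·exp(−β·d) = 0.59 × exp(−0.66 × 2.9) = 0.59 × exp(−1.914)
  = 0.59 × 0.1475 = 0.0870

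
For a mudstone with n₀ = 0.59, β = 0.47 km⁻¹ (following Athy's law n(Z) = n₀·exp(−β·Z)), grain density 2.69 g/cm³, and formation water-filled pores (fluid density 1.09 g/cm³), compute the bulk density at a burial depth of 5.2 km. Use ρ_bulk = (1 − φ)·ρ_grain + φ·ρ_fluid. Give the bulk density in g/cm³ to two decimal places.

Porosity at depth: n = 0.59·exp(−0.47×5.2) = 0.59×0.0868 = 0.0512
Bulk density: ρ_b = (1−n)ρ_g + n·ρ_f = 0.9488×2.69 + 0.0512×1.09
       = 2.552 + 0.056 = 2.608 g/cm³

2.61 g/cm³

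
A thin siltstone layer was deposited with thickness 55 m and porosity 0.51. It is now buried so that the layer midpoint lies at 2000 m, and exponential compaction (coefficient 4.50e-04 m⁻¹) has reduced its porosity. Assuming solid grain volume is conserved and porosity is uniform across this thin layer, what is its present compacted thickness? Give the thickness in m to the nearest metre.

34 m

Working in km (1 km = 1000 m; k in km⁻¹ = k in m⁻¹ × 1000):
Porosity at 2 km: φ = 0.51·exp(−0.45×2) = 0.2074
Solid-volume conservation: h(1−φ) = h₀(1−φ₀) ⇒ h = h₀·(1−φ₀)/(1−φ)
h = 0.055 × (1 − 0.51)/(1 − 0.2074) = 0.055 × 0.6182 = 0.0340 km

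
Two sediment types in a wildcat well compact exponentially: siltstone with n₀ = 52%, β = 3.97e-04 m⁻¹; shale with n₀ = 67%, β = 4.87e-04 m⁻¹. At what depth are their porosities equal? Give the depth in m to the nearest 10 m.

Working in km (1 km = 1000 m; β in km⁻¹ = β in m⁻¹ × 1000):
Set n₀ₐ e^(−βₐd) = n₀ᵦ e^(−βᵦd) ⇒ ln(n₀ₐ/n₀ᵦ) = (βₐ − βᵦ)·d
d = ln(0.52/0.67) / (0.397 − 0.487) = -0.2534 / -0.09 = 2.816 km

2820 m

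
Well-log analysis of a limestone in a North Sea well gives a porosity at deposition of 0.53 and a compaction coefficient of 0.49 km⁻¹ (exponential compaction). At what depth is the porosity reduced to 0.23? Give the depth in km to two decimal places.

Invert Athy's law: d = ln(φ₀/φ) / c
d = ln(0.53/0.23) / 0.49 = ln(2.304) / 0.49 = 0.8348 / 0.49 = 1.704 km

1.70 km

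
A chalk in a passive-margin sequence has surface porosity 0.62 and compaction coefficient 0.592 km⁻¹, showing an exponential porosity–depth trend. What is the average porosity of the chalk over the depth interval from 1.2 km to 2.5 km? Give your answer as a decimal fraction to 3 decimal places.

0.213

⟨n⟩ = (1/(z₂−z₁)) ∫ n₀ e^(−kz) dz = n₀·(e^(−k·z₁) − e^(−k·z₂)) / (k·(z₂−z₁))
e^(−0.592×1.2) = 0.4914; e^(−0.592×2.5) = 0.2276
⟨n⟩ = 0.62 × (0.4914 − 0.2276) / (0.592 × 1.3) = 0.62 × 0.3428 = 0.2125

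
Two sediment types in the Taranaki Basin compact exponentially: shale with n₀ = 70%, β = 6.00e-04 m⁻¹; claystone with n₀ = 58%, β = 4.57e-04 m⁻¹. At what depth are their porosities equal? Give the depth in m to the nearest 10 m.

1320 m

Working in km (1 km = 1000 m; β in km⁻¹ = β in m⁻¹ × 1000):
Set n₀ₐ e^(−βₐd) = n₀ᵦ e^(−βᵦd) ⇒ ln(n₀ₐ/n₀ᵦ) = (βₐ − βᵦ)·d
d = ln(0.7/0.58) / (0.6 − 0.457) = 0.1881 / 0.143 = 1.315 km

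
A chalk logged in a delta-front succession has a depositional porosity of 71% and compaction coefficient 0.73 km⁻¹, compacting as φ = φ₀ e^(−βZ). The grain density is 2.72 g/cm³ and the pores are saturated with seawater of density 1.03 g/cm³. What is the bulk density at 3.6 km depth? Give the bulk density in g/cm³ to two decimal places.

Porosity at depth: φ = 0.71·exp(−0.73×3.6) = 0.71×0.0722 = 0.0513
Bulk density: ρ_b = (1−φ)ρ_g + φ·ρ_f = 0.9487×2.72 + 0.0513×1.03
       = 2.581 + 0.053 = 2.633 g/cm³

2.63 g/cm³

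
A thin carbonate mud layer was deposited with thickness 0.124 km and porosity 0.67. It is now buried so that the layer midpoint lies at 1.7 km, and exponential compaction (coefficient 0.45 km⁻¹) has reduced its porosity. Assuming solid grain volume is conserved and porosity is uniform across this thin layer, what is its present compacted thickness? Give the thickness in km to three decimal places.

0.059 km

Porosity at 1.7 km: φ = 0.67·exp(−0.45×1.7) = 0.3118
Solid-volume conservation: h(1−φ) = h₀(1−φ₀) ⇒ h = h₀·(1−φ₀)/(1−φ)
h = 0.124 × (1 − 0.67)/(1 − 0.3118) = 0.124 × 0.4795 = 0.0595 km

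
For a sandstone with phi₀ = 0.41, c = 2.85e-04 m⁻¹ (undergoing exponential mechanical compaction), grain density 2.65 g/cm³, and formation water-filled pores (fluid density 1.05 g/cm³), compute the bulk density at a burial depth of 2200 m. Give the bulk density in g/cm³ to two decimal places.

Working in km (1 km = 1000 m; c in km⁻¹ = c in m⁻¹ × 1000):
Porosity at depth: phi = 0.41·exp(−0.285×2.2) = 0.41×0.5342 = 0.2190
Bulk density: ρ_b = (1−phi)ρ_g + phi·ρ_f = 0.7810×2.65 + 0.2190×1.05
       = 2.070 + 0.230 = 2.300 g/cm³

2.30 g/cm³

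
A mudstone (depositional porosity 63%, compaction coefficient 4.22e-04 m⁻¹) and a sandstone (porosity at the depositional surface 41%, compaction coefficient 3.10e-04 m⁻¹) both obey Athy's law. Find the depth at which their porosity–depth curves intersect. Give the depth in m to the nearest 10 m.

3840 m

Working in km (1 km = 1000 m; β in km⁻¹ = β in m⁻¹ × 1000):
Set n₀ₐ e^(−βₐd) = n₀ᵦ e^(−βᵦd) ⇒ ln(n₀ₐ/n₀ᵦ) = (βₐ − βᵦ)·d
d = ln(0.63/0.41) / (0.422 − 0.31) = 0.4296 / 0.112 = 3.835 km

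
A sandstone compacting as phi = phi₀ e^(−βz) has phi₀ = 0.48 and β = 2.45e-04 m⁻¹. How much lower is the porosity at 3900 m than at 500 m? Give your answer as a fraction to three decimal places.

Working in km (1 km = 1000 m; β in km⁻¹ = β in m⁻¹ × 1000):
phi(0.5) = 0.48·e^(−0.245×0.5) = 0.4247
phi(3.9) = 0.48·e^(−0.245×3.9) = 0.1846
Δphi = 0.4247 − 0.1846 = 0.2400

0.240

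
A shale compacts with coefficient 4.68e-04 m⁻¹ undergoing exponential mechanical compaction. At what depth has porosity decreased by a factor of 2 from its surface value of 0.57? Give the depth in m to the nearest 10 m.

Working in km (1 km = 1000 m; β in km⁻¹ = β in m⁻¹ × 1000):
phi/phi₀ = 1/2 ⇒ exp(−β·Z) = 1/2 ⇒ Z = ln(2) / β
Z = 0.6931 / 0.468 = 1.481 km

1480 m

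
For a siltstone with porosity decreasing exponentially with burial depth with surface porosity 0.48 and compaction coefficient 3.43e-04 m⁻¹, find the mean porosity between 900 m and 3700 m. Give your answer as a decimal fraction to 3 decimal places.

Working in km (1 km = 1000 m; c in km⁻¹ = c in m⁻¹ × 1000):
⟨φ⟩ = (1/(z₂−z₁)) ∫ φ₀ e^(−cz) dz = φ₀·(e^(−c·z₁) − e^(−c·z₂)) / (c·(z₂−z₁))
e^(−0.343×0.9) = 0.7344; e^(−0.343×3.7) = 0.2811
⟨φ⟩ = 0.48 × (0.7344 − 0.2811) / (0.343 × 2.8) = 0.48 × 0.4720 = 0.2266

0.227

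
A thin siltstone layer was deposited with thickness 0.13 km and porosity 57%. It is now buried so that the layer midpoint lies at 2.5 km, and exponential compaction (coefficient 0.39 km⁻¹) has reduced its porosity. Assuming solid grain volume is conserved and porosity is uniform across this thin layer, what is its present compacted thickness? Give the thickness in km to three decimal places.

0.071 km

Porosity at 2.5 km: n = 0.57·exp(−0.39×2.5) = 0.2150
Solid-volume conservation: h(1−n) = h₀(1−n₀) ⇒ h = h₀·(1−n₀)/(1−n)
h = 0.13 × (1 − 0.57)/(1 − 0.2150) = 0.13 × 0.5478 = 0.0712 km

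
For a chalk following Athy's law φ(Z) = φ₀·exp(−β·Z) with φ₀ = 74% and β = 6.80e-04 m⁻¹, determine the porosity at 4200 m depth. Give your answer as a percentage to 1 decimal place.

4.3%

Working in km (1 km = 1000 m; β in km⁻¹ = β in m⁻¹ × 1000):
φ = φ₀·exp(−β·Z) = 0.74 × exp(−0.68 × 4.2) = 0.74 × exp(−2.856)
  = 0.74 × 0.0575 = 0.0425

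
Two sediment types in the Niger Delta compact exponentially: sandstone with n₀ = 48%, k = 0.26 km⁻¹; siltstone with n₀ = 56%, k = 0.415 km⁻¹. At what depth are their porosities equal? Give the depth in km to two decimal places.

Set n₀ₐ e^(−kₐd) = n₀ᵦ e^(−kᵦd) ⇒ ln(n₀ₐ/n₀ᵦ) = (kₐ − kᵦ)·d
d = ln(0.48/0.56) / (0.26 − 0.415) = -0.1542 / -0.155 = 0.995 km

0.99 km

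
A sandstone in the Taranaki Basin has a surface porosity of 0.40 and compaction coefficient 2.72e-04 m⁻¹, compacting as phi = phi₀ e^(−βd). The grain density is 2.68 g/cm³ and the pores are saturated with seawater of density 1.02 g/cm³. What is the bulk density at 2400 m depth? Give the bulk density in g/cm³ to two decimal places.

2.33 g/cm³

Working in km (1 km = 1000 m; β in km⁻¹ = β in m⁻¹ × 1000):
Porosity at depth: phi = 0.4·exp(−0.272×2.4) = 0.4×0.5206 = 0.2082
Bulk density: ρ_b = (1−phi)ρ_g + phi·ρ_f = 0.7918×2.68 + 0.2082×1.02
       = 2.122 + 0.212 = 2.334 g/cm³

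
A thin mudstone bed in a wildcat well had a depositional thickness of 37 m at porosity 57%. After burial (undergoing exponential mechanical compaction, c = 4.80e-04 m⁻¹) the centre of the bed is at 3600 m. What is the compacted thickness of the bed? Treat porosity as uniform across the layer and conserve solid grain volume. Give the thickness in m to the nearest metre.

18 m

Working in km (1 km = 1000 m; c in km⁻¹ = c in m⁻¹ × 1000):
Porosity at 3.6 km: φ = 0.57·exp(−0.48×3.6) = 0.1013
Solid-volume conservation: h(1−φ) = h₀(1−φ₀) ⇒ h = h₀·(1−φ₀)/(1−φ)
h = 0.037 × (1 − 0.57)/(1 − 0.1013) = 0.037 × 0.4784 = 0.0177 km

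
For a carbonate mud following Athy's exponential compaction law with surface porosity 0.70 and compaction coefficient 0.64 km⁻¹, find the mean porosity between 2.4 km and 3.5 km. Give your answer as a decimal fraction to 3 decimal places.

⟨φ⟩ = (1/(Z₂−Z₁)) ∫ φ₀ e^(−βZ) dZ = φ₀·(e^(−β·Z₁) − e^(−β·Z₂)) / (β·(Z₂−Z₁))
e^(−0.64×2.4) = 0.2152; e^(−0.64×3.5) = 0.1065
⟨φ⟩ = 0.7 × (0.2152 − 0.1065) / (0.64 × 1.1) = 0.7 × 0.1545 = 0.1082

0.108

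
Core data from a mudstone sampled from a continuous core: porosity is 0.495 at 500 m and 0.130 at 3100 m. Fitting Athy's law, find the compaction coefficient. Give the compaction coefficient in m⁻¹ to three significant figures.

Working in km (1 km = 1000 m; c in km⁻¹ = c in m⁻¹ × 1000):
Athy: φ(Z) = φ₀ e^(−cZ) ⇒ φ₁/φ₂ = e^{c(Z₂−Z₁)} ⇒ c = ln(φ₁/φ₂)/(Z₂−Z₁)
c = ln(0.495/0.13) / (3.1 − 0.5) = ln(3.808) / 2.6 = 1.3370 / 2.6 = 0.5142 km⁻¹

0.000514 m⁻¹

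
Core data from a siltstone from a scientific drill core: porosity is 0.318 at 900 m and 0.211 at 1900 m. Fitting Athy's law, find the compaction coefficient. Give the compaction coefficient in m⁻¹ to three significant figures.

Working in km (1 km = 1000 m; k in km⁻¹ = k in m⁻¹ × 1000):
Athy: phi(Z) = phi₀ e^(−kZ) ⇒ phi₁/phi₂ = e^{k(Z₂−Z₁)} ⇒ k = ln(phi₁/phi₂)/(Z₂−Z₁)
k = ln(0.318/0.211) / (1.9 − 0.9) = ln(1.507) / 1 = 0.4102 / 1 = 0.4102 km⁻¹

0.000410 m⁻¹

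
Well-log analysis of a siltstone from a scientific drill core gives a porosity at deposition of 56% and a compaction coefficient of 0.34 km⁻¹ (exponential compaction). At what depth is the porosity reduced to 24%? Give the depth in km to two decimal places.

2.49 km

Invert Athy's law: d = ln(φ₀/φ) / β
d = ln(0.56/0.24) / 0.34 = ln(2.333) / 0.34 = 0.8473 / 0.34 = 2.492 km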